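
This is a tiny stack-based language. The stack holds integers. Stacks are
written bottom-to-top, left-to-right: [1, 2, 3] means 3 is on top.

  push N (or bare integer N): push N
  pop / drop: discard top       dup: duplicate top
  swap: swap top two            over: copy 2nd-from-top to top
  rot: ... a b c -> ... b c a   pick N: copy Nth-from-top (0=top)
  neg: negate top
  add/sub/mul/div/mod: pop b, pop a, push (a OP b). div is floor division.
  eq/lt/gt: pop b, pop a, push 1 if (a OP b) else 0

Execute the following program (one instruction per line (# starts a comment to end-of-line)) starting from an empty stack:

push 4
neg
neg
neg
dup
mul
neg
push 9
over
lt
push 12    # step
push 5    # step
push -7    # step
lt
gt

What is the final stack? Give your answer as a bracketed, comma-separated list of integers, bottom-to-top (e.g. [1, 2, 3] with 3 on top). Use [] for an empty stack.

Answer: [-16, 0, 1]

Derivation:
After 'push 4': [4]
After 'neg': [-4]
After 'neg': [4]
After 'neg': [-4]
After 'dup': [-4, -4]
After 'mul': [16]
After 'neg': [-16]
After 'push 9': [-16, 9]
After 'over': [-16, 9, -16]
After 'lt': [-16, 0]
After 'push 12': [-16, 0, 12]
After 'push 5': [-16, 0, 12, 5]
After 'push -7': [-16, 0, 12, 5, -7]
After 'lt': [-16, 0, 12, 0]
After 'gt': [-16, 0, 1]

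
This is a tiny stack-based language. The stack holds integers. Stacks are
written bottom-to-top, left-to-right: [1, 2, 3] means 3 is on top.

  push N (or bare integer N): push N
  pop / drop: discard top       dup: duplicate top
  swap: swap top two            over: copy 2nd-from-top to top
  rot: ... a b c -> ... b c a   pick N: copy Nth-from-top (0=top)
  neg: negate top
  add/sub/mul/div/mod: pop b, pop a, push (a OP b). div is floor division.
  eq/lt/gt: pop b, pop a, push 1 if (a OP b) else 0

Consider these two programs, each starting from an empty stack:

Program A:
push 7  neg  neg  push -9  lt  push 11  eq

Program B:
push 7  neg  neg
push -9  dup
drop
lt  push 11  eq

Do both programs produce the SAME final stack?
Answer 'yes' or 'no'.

Answer: yes

Derivation:
Program A trace:
  After 'push 7': [7]
  After 'neg': [-7]
  After 'neg': [7]
  After 'push -9': [7, -9]
  After 'lt': [0]
  After 'push 11': [0, 11]
  After 'eq': [0]
Program A final stack: [0]

Program B trace:
  After 'push 7': [7]
  After 'neg': [-7]
  After 'neg': [7]
  After 'push -9': [7, -9]
  After 'dup': [7, -9, -9]
  After 'drop': [7, -9]
  After 'lt': [0]
  After 'push 11': [0, 11]
  After 'eq': [0]
Program B final stack: [0]
Same: yes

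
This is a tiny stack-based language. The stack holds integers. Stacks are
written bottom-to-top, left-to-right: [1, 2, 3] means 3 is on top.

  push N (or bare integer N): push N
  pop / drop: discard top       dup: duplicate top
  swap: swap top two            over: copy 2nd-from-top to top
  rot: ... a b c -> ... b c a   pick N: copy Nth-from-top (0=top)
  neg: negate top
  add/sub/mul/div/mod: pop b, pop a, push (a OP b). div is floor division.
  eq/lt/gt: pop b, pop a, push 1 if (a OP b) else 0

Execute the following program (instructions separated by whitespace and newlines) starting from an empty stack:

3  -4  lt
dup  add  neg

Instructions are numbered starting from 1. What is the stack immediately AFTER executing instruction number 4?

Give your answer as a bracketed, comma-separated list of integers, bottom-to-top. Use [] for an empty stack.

Step 1 ('3'): [3]
Step 2 ('-4'): [3, -4]
Step 3 ('lt'): [0]
Step 4 ('dup'): [0, 0]

Answer: [0, 0]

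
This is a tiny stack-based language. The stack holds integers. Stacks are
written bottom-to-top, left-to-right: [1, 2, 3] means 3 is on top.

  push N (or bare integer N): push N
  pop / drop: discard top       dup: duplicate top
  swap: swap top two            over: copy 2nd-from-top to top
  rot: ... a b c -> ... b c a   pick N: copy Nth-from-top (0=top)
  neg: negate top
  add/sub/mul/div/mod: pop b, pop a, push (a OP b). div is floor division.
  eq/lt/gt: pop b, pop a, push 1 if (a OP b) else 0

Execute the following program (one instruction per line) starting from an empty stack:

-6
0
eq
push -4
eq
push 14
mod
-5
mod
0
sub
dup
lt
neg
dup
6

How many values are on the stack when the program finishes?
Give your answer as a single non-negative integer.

After 'push -6': stack = [-6] (depth 1)
After 'push 0': stack = [-6, 0] (depth 2)
After 'eq': stack = [0] (depth 1)
After 'push -4': stack = [0, -4] (depth 2)
After 'eq': stack = [0] (depth 1)
After 'push 14': stack = [0, 14] (depth 2)
After 'mod': stack = [0] (depth 1)
After 'push -5': stack = [0, -5] (depth 2)
After 'mod': stack = [0] (depth 1)
After 'push 0': stack = [0, 0] (depth 2)
After 'sub': stack = [0] (depth 1)
After 'dup': stack = [0, 0] (depth 2)
After 'lt': stack = [0] (depth 1)
After 'neg': stack = [0] (depth 1)
After 'dup': stack = [0, 0] (depth 2)
After 'push 6': stack = [0, 0, 6] (depth 3)

Answer: 3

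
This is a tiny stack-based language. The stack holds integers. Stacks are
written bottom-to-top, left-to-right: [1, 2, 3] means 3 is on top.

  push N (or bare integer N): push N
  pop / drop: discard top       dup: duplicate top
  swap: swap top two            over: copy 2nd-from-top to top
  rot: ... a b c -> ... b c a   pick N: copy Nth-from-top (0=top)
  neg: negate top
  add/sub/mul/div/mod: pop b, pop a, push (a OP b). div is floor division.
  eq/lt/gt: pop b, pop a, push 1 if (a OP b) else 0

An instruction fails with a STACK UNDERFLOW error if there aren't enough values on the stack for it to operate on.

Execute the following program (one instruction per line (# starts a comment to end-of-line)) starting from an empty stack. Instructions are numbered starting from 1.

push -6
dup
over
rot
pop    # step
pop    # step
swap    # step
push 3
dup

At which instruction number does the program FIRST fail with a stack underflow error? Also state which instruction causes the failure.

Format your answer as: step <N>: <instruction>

Answer: step 7: swap

Derivation:
Step 1 ('push -6'): stack = [-6], depth = 1
Step 2 ('dup'): stack = [-6, -6], depth = 2
Step 3 ('over'): stack = [-6, -6, -6], depth = 3
Step 4 ('rot'): stack = [-6, -6, -6], depth = 3
Step 5 ('pop'): stack = [-6, -6], depth = 2
Step 6 ('pop'): stack = [-6], depth = 1
Step 7 ('swap'): needs 2 value(s) but depth is 1 — STACK UNDERFLOW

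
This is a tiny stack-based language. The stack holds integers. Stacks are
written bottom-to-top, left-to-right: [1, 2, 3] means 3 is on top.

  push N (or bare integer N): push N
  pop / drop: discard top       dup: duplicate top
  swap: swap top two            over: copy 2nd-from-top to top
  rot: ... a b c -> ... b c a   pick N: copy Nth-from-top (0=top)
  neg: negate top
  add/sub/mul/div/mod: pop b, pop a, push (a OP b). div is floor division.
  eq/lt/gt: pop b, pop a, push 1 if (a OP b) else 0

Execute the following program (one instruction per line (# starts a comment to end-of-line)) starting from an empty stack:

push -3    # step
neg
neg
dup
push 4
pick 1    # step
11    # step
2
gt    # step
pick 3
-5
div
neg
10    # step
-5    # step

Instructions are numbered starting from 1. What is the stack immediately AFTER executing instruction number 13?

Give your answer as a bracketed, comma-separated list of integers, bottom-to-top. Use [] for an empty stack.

Answer: [-3, -3, 4, -3, 1, 0]

Derivation:
Step 1 ('push -3'): [-3]
Step 2 ('neg'): [3]
Step 3 ('neg'): [-3]
Step 4 ('dup'): [-3, -3]
Step 5 ('push 4'): [-3, -3, 4]
Step 6 ('pick 1'): [-3, -3, 4, -3]
Step 7 ('11'): [-3, -3, 4, -3, 11]
Step 8 ('2'): [-3, -3, 4, -3, 11, 2]
Step 9 ('gt'): [-3, -3, 4, -3, 1]
Step 10 ('pick 3'): [-3, -3, 4, -3, 1, -3]
Step 11 ('-5'): [-3, -3, 4, -3, 1, -3, -5]
Step 12 ('div'): [-3, -3, 4, -3, 1, 0]
Step 13 ('neg'): [-3, -3, 4, -3, 1, 0]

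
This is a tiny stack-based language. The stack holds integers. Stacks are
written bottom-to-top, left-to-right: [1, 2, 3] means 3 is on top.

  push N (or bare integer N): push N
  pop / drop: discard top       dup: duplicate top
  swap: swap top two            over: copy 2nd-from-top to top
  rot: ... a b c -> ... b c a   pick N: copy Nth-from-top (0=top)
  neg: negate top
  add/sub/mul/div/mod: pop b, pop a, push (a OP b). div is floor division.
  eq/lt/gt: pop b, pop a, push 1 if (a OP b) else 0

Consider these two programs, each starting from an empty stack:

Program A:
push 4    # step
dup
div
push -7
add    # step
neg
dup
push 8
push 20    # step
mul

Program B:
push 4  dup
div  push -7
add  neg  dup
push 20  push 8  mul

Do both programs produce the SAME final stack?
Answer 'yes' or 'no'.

Answer: yes

Derivation:
Program A trace:
  After 'push 4': [4]
  After 'dup': [4, 4]
  After 'div': [1]
  After 'push -7': [1, -7]
  After 'add': [-6]
  After 'neg': [6]
  After 'dup': [6, 6]
  After 'push 8': [6, 6, 8]
  After 'push 20': [6, 6, 8, 20]
  After 'mul': [6, 6, 160]
Program A final stack: [6, 6, 160]

Program B trace:
  After 'push 4': [4]
  After 'dup': [4, 4]
  After 'div': [1]
  After 'push -7': [1, -7]
  After 'add': [-6]
  After 'neg': [6]
  After 'dup': [6, 6]
  After 'push 20': [6, 6, 20]
  After 'push 8': [6, 6, 20, 8]
  After 'mul': [6, 6, 160]
Program B final stack: [6, 6, 160]
Same: yes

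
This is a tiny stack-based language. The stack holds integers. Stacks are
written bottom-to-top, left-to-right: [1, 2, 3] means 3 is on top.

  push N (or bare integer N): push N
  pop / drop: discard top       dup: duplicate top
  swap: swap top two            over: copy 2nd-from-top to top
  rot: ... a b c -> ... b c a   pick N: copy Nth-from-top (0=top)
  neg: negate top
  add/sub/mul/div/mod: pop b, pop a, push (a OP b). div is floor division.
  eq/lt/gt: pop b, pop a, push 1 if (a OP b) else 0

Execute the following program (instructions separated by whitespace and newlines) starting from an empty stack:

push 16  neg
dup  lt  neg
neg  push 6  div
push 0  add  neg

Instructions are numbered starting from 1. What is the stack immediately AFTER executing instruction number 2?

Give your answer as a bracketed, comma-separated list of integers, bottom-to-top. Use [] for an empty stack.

Answer: [-16]

Derivation:
Step 1 ('push 16'): [16]
Step 2 ('neg'): [-16]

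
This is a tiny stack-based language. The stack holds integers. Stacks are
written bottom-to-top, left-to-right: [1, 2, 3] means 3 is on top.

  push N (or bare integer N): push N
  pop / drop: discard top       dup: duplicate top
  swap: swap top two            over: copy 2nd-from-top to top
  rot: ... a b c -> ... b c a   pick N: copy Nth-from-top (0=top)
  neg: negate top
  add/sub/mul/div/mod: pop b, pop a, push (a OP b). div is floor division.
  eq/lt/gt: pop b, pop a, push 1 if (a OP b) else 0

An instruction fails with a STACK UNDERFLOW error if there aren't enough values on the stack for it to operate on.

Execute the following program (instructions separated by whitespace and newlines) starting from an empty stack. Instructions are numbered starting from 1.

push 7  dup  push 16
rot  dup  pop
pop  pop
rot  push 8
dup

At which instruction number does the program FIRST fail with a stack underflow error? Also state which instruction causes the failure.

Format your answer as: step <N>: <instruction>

Step 1 ('push 7'): stack = [7], depth = 1
Step 2 ('dup'): stack = [7, 7], depth = 2
Step 3 ('push 16'): stack = [7, 7, 16], depth = 3
Step 4 ('rot'): stack = [7, 16, 7], depth = 3
Step 5 ('dup'): stack = [7, 16, 7, 7], depth = 4
Step 6 ('pop'): stack = [7, 16, 7], depth = 3
Step 7 ('pop'): stack = [7, 16], depth = 2
Step 8 ('pop'): stack = [7], depth = 1
Step 9 ('rot'): needs 3 value(s) but depth is 1 — STACK UNDERFLOW

Answer: step 9: rot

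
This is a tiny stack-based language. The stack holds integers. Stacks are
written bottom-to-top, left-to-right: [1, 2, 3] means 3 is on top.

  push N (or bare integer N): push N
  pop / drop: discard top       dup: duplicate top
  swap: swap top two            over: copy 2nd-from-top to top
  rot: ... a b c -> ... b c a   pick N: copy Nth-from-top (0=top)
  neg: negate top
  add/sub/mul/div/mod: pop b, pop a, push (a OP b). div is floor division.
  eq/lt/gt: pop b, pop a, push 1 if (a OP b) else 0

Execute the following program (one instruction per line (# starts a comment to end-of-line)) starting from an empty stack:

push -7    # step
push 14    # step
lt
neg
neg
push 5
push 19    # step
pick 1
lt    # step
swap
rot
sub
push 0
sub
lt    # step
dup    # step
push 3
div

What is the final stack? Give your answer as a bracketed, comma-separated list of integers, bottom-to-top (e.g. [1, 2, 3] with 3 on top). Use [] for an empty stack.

Answer: [1, 0]

Derivation:
After 'push -7': [-7]
After 'push 14': [-7, 14]
After 'lt': [1]
After 'neg': [-1]
After 'neg': [1]
After 'push 5': [1, 5]
After 'push 19': [1, 5, 19]
After 'pick 1': [1, 5, 19, 5]
After 'lt': [1, 5, 0]
After 'swap': [1, 0, 5]
After 'rot': [0, 5, 1]
After 'sub': [0, 4]
After 'push 0': [0, 4, 0]
After 'sub': [0, 4]
After 'lt': [1]
After 'dup': [1, 1]
After 'push 3': [1, 1, 3]
After 'div': [1, 0]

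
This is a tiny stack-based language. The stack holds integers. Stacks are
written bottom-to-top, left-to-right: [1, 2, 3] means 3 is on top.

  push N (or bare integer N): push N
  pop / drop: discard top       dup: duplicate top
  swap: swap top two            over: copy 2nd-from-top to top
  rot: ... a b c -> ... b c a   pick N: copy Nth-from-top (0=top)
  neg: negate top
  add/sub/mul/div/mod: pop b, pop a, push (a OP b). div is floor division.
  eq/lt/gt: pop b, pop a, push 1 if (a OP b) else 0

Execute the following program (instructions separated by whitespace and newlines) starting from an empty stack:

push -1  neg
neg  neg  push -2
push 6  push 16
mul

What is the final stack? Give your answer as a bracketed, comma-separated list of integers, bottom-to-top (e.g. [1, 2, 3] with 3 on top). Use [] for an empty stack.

Answer: [1, -2, 96]

Derivation:
After 'push -1': [-1]
After 'neg': [1]
After 'neg': [-1]
After 'neg': [1]
After 'push -2': [1, -2]
After 'push 6': [1, -2, 6]
After 'push 16': [1, -2, 6, 16]
After 'mul': [1, -2, 96]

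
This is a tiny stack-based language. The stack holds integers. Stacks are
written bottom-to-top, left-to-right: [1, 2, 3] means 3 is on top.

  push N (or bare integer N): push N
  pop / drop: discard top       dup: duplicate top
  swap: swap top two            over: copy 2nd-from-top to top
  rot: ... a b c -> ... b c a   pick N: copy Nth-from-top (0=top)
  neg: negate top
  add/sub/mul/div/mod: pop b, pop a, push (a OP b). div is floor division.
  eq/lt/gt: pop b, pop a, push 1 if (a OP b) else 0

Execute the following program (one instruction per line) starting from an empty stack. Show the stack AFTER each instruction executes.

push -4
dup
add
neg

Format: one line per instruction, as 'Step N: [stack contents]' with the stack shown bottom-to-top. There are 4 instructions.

Step 1: [-4]
Step 2: [-4, -4]
Step 3: [-8]
Step 4: [8]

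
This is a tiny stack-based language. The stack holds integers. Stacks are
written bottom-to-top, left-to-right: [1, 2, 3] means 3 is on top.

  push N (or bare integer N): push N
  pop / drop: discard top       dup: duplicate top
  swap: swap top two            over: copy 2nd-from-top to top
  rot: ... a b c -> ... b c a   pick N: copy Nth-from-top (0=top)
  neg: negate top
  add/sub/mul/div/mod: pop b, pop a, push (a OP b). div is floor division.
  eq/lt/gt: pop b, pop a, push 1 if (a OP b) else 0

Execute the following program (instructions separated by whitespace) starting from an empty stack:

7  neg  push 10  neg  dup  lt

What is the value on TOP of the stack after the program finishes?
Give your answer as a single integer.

Answer: 0

Derivation:
After 'push 7': [7]
After 'neg': [-7]
After 'push 10': [-7, 10]
After 'neg': [-7, -10]
After 'dup': [-7, -10, -10]
After 'lt': [-7, 0]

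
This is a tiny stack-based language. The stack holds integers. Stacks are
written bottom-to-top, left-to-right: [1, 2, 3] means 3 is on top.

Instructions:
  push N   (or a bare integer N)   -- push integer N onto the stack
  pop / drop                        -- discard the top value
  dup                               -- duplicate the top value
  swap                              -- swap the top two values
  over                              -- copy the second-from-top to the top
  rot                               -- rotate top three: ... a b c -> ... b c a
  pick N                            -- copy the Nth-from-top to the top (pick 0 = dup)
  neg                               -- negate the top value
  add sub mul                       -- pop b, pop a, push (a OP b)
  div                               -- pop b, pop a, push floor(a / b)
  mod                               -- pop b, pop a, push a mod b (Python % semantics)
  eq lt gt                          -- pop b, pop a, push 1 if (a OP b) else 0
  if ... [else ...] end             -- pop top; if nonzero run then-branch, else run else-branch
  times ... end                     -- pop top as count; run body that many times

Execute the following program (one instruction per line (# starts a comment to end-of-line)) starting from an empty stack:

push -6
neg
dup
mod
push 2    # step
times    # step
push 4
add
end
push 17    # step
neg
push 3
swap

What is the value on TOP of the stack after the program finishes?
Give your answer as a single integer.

After 'push -6': [-6]
After 'neg': [6]
After 'dup': [6, 6]
After 'mod': [0]
After 'push 2': [0, 2]
After 'times': [0]
After 'push 4': [0, 4]
After 'add': [4]
After 'push 4': [4, 4]
After 'add': [8]
After 'push 17': [8, 17]
After 'neg': [8, -17]
After 'push 3': [8, -17, 3]
After 'swap': [8, 3, -17]

Answer: -17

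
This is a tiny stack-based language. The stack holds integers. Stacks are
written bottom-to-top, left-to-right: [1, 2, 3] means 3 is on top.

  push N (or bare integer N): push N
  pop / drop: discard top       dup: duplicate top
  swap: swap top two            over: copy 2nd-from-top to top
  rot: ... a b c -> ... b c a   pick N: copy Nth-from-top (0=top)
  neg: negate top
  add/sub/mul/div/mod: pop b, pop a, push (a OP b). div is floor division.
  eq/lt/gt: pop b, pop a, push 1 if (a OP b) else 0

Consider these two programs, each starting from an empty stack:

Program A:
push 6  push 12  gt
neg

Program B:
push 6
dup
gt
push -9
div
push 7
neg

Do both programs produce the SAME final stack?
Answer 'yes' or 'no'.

Program A trace:
  After 'push 6': [6]
  After 'push 12': [6, 12]
  After 'gt': [0]
  After 'neg': [0]
Program A final stack: [0]

Program B trace:
  After 'push 6': [6]
  After 'dup': [6, 6]
  After 'gt': [0]
  After 'push -9': [0, -9]
  After 'div': [0]
  After 'push 7': [0, 7]
  After 'neg': [0, -7]
Program B final stack: [0, -7]
Same: no

Answer: no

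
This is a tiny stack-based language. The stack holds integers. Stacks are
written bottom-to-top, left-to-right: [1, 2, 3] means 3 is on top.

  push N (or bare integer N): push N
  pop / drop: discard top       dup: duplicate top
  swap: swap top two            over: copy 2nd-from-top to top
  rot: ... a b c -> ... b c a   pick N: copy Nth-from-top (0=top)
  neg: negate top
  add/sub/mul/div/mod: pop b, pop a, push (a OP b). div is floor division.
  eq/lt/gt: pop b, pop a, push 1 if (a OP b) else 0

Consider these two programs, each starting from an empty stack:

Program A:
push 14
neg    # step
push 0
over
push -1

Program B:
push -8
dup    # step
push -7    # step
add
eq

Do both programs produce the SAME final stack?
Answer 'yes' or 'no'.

Program A trace:
  After 'push 14': [14]
  After 'neg': [-14]
  After 'push 0': [-14, 0]
  After 'over': [-14, 0, -14]
  After 'push -1': [-14, 0, -14, -1]
Program A final stack: [-14, 0, -14, -1]

Program B trace:
  After 'push -8': [-8]
  After 'dup': [-8, -8]
  After 'push -7': [-8, -8, -7]
  After 'add': [-8, -15]
  After 'eq': [0]
Program B final stack: [0]
Same: no

Answer: no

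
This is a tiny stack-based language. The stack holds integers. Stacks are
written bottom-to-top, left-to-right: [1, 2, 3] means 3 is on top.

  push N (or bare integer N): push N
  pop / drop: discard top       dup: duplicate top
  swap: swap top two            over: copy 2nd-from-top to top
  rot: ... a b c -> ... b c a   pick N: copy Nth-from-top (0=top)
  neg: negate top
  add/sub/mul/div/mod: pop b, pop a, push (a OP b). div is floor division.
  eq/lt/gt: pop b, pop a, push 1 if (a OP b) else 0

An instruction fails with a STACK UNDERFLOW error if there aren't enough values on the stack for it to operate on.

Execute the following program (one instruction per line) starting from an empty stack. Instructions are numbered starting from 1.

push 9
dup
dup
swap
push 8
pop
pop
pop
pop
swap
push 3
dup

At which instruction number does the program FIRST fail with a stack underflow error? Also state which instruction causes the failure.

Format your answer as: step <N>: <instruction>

Step 1 ('push 9'): stack = [9], depth = 1
Step 2 ('dup'): stack = [9, 9], depth = 2
Step 3 ('dup'): stack = [9, 9, 9], depth = 3
Step 4 ('swap'): stack = [9, 9, 9], depth = 3
Step 5 ('push 8'): stack = [9, 9, 9, 8], depth = 4
Step 6 ('pop'): stack = [9, 9, 9], depth = 3
Step 7 ('pop'): stack = [9, 9], depth = 2
Step 8 ('pop'): stack = [9], depth = 1
Step 9 ('pop'): stack = [], depth = 0
Step 10 ('swap'): needs 2 value(s) but depth is 0 — STACK UNDERFLOW

Answer: step 10: swap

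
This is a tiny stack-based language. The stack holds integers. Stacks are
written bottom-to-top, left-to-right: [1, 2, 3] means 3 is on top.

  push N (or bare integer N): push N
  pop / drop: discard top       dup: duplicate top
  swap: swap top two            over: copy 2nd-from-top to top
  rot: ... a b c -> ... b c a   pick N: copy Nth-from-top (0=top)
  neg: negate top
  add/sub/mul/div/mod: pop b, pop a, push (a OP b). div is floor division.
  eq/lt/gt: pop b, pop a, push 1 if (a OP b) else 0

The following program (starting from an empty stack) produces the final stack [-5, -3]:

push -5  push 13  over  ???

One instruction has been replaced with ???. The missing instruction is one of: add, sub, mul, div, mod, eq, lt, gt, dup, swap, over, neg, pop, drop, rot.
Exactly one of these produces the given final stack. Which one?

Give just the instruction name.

Answer: div

Derivation:
Stack before ???: [-5, 13, -5]
Stack after ???:  [-5, -3]
The instruction that transforms [-5, 13, -5] -> [-5, -3] is: div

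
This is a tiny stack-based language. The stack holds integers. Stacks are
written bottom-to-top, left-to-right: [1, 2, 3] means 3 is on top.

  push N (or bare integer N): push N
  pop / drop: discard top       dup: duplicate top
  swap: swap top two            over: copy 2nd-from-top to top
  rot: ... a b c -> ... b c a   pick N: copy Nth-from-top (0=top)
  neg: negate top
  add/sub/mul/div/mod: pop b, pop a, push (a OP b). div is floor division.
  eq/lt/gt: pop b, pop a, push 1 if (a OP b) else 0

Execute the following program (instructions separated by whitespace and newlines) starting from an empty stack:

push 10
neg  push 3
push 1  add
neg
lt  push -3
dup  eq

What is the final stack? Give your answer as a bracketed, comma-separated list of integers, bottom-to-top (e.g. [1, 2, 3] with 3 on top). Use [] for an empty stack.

After 'push 10': [10]
After 'neg': [-10]
After 'push 3': [-10, 3]
After 'push 1': [-10, 3, 1]
After 'add': [-10, 4]
After 'neg': [-10, -4]
After 'lt': [1]
After 'push -3': [1, -3]
After 'dup': [1, -3, -3]
After 'eq': [1, 1]

Answer: [1, 1]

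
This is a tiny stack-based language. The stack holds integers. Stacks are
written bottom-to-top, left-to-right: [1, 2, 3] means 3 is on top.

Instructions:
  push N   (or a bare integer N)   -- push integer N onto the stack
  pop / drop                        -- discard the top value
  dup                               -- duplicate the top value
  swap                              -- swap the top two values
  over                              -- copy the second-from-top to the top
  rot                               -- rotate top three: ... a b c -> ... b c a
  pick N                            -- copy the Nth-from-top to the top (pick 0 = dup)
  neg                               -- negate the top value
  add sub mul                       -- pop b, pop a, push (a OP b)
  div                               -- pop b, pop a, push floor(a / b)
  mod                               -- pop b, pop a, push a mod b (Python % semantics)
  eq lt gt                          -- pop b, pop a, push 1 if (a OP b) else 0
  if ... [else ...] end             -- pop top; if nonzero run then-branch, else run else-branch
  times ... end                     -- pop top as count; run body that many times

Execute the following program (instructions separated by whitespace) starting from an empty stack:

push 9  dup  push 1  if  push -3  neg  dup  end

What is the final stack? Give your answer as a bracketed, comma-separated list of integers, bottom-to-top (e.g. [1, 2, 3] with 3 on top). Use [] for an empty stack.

Answer: [9, 9, 3, 3]

Derivation:
After 'push 9': [9]
After 'dup': [9, 9]
After 'push 1': [9, 9, 1]
After 'if': [9, 9]
After 'push -3': [9, 9, -3]
After 'neg': [9, 9, 3]
After 'dup': [9, 9, 3, 3]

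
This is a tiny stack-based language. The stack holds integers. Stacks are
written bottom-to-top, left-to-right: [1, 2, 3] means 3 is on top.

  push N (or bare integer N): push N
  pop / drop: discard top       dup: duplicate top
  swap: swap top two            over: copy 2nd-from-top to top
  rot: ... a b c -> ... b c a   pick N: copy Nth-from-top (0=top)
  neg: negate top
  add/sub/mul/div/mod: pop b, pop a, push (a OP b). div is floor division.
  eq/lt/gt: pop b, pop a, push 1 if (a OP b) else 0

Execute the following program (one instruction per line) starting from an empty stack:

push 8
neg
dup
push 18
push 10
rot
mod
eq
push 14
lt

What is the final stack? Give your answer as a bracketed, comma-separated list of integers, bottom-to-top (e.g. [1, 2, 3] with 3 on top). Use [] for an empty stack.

Answer: [-8, 1]

Derivation:
After 'push 8': [8]
After 'neg': [-8]
After 'dup': [-8, -8]
After 'push 18': [-8, -8, 18]
After 'push 10': [-8, -8, 18, 10]
After 'rot': [-8, 18, 10, -8]
After 'mod': [-8, 18, -6]
After 'eq': [-8, 0]
After 'push 14': [-8, 0, 14]
After 'lt': [-8, 1]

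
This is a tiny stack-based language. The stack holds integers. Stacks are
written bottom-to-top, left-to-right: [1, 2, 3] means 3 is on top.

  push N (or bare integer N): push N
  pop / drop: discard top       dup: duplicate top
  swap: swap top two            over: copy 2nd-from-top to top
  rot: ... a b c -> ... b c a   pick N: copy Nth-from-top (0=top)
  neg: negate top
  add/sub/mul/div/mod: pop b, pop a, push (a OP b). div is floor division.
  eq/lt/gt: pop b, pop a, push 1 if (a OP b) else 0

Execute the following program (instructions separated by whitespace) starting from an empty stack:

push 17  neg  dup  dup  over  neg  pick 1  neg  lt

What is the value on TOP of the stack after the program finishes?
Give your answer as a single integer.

Answer: 0

Derivation:
After 'push 17': [17]
After 'neg': [-17]
After 'dup': [-17, -17]
After 'dup': [-17, -17, -17]
After 'over': [-17, -17, -17, -17]
After 'neg': [-17, -17, -17, 17]
After 'pick 1': [-17, -17, -17, 17, -17]
After 'neg': [-17, -17, -17, 17, 17]
After 'lt': [-17, -17, -17, 0]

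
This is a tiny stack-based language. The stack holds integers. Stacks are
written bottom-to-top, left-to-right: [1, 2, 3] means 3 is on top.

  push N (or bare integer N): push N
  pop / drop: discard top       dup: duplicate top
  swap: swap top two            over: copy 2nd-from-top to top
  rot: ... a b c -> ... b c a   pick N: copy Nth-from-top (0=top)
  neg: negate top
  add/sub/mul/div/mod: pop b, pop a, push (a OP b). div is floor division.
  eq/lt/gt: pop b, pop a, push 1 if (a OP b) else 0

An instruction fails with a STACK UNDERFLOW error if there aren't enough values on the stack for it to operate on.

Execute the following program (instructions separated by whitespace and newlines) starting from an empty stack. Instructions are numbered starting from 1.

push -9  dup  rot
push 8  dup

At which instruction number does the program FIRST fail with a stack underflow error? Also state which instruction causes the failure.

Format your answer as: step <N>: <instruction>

Step 1 ('push -9'): stack = [-9], depth = 1
Step 2 ('dup'): stack = [-9, -9], depth = 2
Step 3 ('rot'): needs 3 value(s) but depth is 2 — STACK UNDERFLOW

Answer: step 3: rot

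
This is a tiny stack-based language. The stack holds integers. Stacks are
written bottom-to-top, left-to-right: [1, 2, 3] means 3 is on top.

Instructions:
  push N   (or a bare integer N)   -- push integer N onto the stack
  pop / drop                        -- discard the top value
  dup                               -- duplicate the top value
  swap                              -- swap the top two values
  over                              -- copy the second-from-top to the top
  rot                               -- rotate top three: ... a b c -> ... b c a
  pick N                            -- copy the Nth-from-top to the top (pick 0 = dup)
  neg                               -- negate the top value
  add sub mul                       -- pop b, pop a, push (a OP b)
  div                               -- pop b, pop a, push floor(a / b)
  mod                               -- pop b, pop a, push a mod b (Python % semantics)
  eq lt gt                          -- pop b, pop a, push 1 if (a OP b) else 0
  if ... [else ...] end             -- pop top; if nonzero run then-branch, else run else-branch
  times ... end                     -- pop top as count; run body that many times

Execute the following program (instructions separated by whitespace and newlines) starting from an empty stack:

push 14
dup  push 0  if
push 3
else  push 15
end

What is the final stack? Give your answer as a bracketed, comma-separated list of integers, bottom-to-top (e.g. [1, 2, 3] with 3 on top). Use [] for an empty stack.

After 'push 14': [14]
After 'dup': [14, 14]
After 'push 0': [14, 14, 0]
After 'if': [14, 14]
After 'push 15': [14, 14, 15]

Answer: [14, 14, 15]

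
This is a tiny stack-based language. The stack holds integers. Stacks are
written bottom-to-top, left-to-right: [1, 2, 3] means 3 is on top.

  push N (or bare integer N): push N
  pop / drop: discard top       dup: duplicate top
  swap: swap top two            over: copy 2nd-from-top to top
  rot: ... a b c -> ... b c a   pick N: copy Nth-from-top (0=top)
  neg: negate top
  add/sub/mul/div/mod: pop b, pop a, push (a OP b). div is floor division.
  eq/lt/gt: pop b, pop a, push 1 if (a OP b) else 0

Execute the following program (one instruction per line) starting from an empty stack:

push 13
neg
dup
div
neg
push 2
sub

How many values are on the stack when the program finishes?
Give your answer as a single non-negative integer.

After 'push 13': stack = [13] (depth 1)
After 'neg': stack = [-13] (depth 1)
After 'dup': stack = [-13, -13] (depth 2)
After 'div': stack = [1] (depth 1)
After 'neg': stack = [-1] (depth 1)
After 'push 2': stack = [-1, 2] (depth 2)
After 'sub': stack = [-3] (depth 1)

Answer: 1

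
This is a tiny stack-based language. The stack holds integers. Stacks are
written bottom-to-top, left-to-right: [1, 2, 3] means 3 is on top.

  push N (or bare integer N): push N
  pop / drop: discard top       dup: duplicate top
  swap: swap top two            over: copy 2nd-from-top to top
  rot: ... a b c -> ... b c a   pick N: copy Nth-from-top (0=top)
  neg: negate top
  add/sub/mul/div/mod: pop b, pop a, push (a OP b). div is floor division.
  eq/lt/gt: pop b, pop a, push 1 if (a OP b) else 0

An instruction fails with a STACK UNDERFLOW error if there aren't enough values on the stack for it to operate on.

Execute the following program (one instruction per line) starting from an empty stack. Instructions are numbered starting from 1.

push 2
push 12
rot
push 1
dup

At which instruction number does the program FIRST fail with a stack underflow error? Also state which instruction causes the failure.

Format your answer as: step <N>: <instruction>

Answer: step 3: rot

Derivation:
Step 1 ('push 2'): stack = [2], depth = 1
Step 2 ('push 12'): stack = [2, 12], depth = 2
Step 3 ('rot'): needs 3 value(s) but depth is 2 — STACK UNDERFLOW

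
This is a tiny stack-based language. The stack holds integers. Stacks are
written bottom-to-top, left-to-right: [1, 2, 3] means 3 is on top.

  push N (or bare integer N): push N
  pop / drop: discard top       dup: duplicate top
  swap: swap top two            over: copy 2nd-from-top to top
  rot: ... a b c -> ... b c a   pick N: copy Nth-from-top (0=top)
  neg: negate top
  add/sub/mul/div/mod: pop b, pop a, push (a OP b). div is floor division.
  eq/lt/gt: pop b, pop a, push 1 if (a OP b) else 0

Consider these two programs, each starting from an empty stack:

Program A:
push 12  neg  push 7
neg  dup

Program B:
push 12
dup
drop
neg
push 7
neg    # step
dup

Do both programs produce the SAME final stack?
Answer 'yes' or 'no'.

Program A trace:
  After 'push 12': [12]
  After 'neg': [-12]
  After 'push 7': [-12, 7]
  After 'neg': [-12, -7]
  After 'dup': [-12, -7, -7]
Program A final stack: [-12, -7, -7]

Program B trace:
  After 'push 12': [12]
  After 'dup': [12, 12]
  After 'drop': [12]
  After 'neg': [-12]
  After 'push 7': [-12, 7]
  After 'neg': [-12, -7]
  After 'dup': [-12, -7, -7]
Program B final stack: [-12, -7, -7]
Same: yes

Answer: yes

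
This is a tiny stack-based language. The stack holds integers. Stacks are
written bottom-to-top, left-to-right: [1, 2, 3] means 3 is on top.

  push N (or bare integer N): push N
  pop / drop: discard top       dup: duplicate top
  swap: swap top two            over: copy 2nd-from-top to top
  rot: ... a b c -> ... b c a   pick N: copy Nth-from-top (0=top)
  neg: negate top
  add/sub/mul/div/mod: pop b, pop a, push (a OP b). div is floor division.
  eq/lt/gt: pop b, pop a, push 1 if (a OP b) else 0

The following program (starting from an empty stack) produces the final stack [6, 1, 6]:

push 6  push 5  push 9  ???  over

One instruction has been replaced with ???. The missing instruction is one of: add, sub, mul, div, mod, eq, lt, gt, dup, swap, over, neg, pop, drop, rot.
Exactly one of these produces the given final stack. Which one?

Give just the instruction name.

Stack before ???: [6, 5, 9]
Stack after ???:  [6, 1]
The instruction that transforms [6, 5, 9] -> [6, 1] is: lt

Answer: lt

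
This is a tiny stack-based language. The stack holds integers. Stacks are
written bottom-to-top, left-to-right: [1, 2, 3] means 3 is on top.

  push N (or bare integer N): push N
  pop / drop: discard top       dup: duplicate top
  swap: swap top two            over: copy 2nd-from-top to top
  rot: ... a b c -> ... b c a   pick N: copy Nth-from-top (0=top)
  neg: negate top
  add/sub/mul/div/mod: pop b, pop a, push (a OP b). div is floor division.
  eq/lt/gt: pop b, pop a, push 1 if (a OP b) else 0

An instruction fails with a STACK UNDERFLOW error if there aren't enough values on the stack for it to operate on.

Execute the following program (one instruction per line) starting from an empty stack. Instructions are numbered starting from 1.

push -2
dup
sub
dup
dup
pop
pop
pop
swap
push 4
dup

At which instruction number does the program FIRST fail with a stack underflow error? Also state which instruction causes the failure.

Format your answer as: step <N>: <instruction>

Answer: step 9: swap

Derivation:
Step 1 ('push -2'): stack = [-2], depth = 1
Step 2 ('dup'): stack = [-2, -2], depth = 2
Step 3 ('sub'): stack = [0], depth = 1
Step 4 ('dup'): stack = [0, 0], depth = 2
Step 5 ('dup'): stack = [0, 0, 0], depth = 3
Step 6 ('pop'): stack = [0, 0], depth = 2
Step 7 ('pop'): stack = [0], depth = 1
Step 8 ('pop'): stack = [], depth = 0
Step 9 ('swap'): needs 2 value(s) but depth is 0 — STACK UNDERFLOW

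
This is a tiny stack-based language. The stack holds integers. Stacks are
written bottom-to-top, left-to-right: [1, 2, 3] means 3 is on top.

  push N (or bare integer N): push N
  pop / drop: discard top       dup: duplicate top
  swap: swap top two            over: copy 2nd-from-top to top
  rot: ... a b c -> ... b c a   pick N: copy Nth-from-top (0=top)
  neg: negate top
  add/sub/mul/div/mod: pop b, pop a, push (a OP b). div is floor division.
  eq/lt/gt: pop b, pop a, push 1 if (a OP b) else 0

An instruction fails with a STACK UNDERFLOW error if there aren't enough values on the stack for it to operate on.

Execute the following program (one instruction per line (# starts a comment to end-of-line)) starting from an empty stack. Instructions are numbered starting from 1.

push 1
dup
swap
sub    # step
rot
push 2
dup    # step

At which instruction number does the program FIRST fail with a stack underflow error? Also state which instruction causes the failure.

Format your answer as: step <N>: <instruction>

Step 1 ('push 1'): stack = [1], depth = 1
Step 2 ('dup'): stack = [1, 1], depth = 2
Step 3 ('swap'): stack = [1, 1], depth = 2
Step 4 ('sub'): stack = [0], depth = 1
Step 5 ('rot'): needs 3 value(s) but depth is 1 — STACK UNDERFLOW

Answer: step 5: rot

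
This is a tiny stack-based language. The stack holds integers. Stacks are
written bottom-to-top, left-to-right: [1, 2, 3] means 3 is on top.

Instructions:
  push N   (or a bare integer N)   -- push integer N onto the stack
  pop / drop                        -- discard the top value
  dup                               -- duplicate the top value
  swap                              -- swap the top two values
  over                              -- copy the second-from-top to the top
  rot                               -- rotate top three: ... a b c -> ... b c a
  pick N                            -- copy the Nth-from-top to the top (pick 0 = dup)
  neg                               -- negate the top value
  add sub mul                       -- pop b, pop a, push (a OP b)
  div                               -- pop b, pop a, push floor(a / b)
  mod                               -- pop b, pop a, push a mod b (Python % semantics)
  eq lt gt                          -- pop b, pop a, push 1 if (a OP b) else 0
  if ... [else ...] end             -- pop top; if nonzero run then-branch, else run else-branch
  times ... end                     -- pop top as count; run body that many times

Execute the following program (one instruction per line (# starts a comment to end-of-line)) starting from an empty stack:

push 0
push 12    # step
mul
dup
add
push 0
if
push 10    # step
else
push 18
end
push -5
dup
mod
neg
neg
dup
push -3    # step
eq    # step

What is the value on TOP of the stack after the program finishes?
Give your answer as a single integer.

After 'push 0': [0]
After 'push 12': [0, 12]
After 'mul': [0]
After 'dup': [0, 0]
After 'add': [0]
After 'push 0': [0, 0]
After 'if': [0]
After 'push 18': [0, 18]
After 'push -5': [0, 18, -5]
After 'dup': [0, 18, -5, -5]
After 'mod': [0, 18, 0]
After 'neg': [0, 18, 0]
After 'neg': [0, 18, 0]
After 'dup': [0, 18, 0, 0]
After 'push -3': [0, 18, 0, 0, -3]
After 'eq': [0, 18, 0, 0]

Answer: 0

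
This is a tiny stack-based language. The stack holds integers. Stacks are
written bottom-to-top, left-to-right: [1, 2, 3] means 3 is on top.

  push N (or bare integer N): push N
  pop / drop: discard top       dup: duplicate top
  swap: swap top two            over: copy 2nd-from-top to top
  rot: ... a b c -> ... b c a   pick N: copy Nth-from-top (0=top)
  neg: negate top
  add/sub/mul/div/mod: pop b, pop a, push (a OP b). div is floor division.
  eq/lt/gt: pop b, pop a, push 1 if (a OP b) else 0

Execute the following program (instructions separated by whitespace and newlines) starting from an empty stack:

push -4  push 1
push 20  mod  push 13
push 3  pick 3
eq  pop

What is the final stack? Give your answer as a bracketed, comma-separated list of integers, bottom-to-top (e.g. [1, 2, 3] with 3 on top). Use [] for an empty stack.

Answer: [-4, 1, 13]

Derivation:
After 'push -4': [-4]
After 'push 1': [-4, 1]
After 'push 20': [-4, 1, 20]
After 'mod': [-4, 1]
After 'push 13': [-4, 1, 13]
After 'push 3': [-4, 1, 13, 3]
After 'pick 3': [-4, 1, 13, 3, -4]
After 'eq': [-4, 1, 13, 0]
After 'pop': [-4, 1, 13]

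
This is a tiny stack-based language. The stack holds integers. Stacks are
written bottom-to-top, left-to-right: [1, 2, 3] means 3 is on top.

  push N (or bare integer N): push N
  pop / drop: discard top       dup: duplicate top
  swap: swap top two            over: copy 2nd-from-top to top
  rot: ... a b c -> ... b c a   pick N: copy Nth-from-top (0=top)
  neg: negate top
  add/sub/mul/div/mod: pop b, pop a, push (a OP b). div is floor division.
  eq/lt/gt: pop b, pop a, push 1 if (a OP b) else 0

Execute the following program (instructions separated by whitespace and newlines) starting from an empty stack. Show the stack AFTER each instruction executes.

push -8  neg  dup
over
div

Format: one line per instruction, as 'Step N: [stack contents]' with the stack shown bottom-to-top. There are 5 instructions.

Step 1: [-8]
Step 2: [8]
Step 3: [8, 8]
Step 4: [8, 8, 8]
Step 5: [8, 1]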